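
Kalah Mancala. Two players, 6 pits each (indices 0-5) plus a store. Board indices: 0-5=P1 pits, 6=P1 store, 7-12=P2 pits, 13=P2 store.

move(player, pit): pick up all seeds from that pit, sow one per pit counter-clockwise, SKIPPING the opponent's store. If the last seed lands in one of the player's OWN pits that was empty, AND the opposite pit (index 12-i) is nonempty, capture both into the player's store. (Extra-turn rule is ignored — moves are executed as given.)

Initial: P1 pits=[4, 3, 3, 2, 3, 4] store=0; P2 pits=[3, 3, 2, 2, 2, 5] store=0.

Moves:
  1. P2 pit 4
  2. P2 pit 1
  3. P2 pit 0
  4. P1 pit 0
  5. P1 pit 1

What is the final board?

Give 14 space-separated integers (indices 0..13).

Answer: 0 0 5 3 4 4 0 0 1 4 4 0 6 5

Derivation:
Move 1: P2 pit4 -> P1=[4,3,3,2,3,4](0) P2=[3,3,2,2,0,6](1)
Move 2: P2 pit1 -> P1=[4,0,3,2,3,4](0) P2=[3,0,3,3,0,6](5)
Move 3: P2 pit0 -> P1=[4,0,3,2,3,4](0) P2=[0,1,4,4,0,6](5)
Move 4: P1 pit0 -> P1=[0,1,4,3,4,4](0) P2=[0,1,4,4,0,6](5)
Move 5: P1 pit1 -> P1=[0,0,5,3,4,4](0) P2=[0,1,4,4,0,6](5)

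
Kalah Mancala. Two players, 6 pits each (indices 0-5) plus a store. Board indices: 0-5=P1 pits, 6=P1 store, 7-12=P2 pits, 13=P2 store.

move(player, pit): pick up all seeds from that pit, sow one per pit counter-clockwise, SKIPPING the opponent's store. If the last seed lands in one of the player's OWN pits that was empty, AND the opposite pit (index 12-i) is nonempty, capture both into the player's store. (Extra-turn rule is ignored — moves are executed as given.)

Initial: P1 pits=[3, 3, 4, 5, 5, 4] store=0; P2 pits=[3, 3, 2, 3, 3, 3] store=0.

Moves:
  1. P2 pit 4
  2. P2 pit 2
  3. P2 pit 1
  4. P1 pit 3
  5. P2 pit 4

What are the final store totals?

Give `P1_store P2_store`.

Answer: 1 5

Derivation:
Move 1: P2 pit4 -> P1=[4,3,4,5,5,4](0) P2=[3,3,2,3,0,4](1)
Move 2: P2 pit2 -> P1=[4,0,4,5,5,4](0) P2=[3,3,0,4,0,4](5)
Move 3: P2 pit1 -> P1=[4,0,4,5,5,4](0) P2=[3,0,1,5,1,4](5)
Move 4: P1 pit3 -> P1=[4,0,4,0,6,5](1) P2=[4,1,1,5,1,4](5)
Move 5: P2 pit4 -> P1=[4,0,4,0,6,5](1) P2=[4,1,1,5,0,5](5)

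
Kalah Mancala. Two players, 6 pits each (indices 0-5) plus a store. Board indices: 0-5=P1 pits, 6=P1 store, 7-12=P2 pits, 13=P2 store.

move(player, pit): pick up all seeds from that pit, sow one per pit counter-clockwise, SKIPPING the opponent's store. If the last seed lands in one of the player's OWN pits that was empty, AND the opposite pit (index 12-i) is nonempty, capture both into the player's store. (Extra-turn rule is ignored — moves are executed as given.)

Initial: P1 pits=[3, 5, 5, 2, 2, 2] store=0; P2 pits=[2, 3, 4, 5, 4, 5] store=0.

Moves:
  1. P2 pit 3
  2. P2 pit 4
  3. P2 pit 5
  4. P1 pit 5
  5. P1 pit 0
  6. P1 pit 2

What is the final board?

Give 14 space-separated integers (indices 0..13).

Move 1: P2 pit3 -> P1=[4,6,5,2,2,2](0) P2=[2,3,4,0,5,6](1)
Move 2: P2 pit4 -> P1=[5,7,6,2,2,2](0) P2=[2,3,4,0,0,7](2)
Move 3: P2 pit5 -> P1=[6,8,7,3,3,3](0) P2=[2,3,4,0,0,0](3)
Move 4: P1 pit5 -> P1=[6,8,7,3,3,0](1) P2=[3,4,4,0,0,0](3)
Move 5: P1 pit0 -> P1=[0,9,8,4,4,1](2) P2=[3,4,4,0,0,0](3)
Move 6: P1 pit2 -> P1=[0,9,0,5,5,2](3) P2=[4,5,5,1,0,0](3)

Answer: 0 9 0 5 5 2 3 4 5 5 1 0 0 3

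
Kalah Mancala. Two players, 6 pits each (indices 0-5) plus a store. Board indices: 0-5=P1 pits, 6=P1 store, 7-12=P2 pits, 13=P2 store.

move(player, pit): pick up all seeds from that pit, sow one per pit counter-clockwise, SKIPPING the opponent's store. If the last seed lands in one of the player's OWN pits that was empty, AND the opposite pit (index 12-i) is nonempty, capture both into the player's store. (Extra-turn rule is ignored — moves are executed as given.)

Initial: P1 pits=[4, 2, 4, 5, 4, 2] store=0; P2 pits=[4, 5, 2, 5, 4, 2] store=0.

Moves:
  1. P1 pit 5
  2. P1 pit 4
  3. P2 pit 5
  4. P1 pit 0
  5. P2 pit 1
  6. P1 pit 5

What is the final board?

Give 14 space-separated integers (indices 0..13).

Move 1: P1 pit5 -> P1=[4,2,4,5,4,0](1) P2=[5,5,2,5,4,2](0)
Move 2: P1 pit4 -> P1=[4,2,4,5,0,1](2) P2=[6,6,2,5,4,2](0)
Move 3: P2 pit5 -> P1=[5,2,4,5,0,1](2) P2=[6,6,2,5,4,0](1)
Move 4: P1 pit0 -> P1=[0,3,5,6,1,2](2) P2=[6,6,2,5,4,0](1)
Move 5: P2 pit1 -> P1=[1,3,5,6,1,2](2) P2=[6,0,3,6,5,1](2)
Move 6: P1 pit5 -> P1=[1,3,5,6,1,0](3) P2=[7,0,3,6,5,1](2)

Answer: 1 3 5 6 1 0 3 7 0 3 6 5 1 2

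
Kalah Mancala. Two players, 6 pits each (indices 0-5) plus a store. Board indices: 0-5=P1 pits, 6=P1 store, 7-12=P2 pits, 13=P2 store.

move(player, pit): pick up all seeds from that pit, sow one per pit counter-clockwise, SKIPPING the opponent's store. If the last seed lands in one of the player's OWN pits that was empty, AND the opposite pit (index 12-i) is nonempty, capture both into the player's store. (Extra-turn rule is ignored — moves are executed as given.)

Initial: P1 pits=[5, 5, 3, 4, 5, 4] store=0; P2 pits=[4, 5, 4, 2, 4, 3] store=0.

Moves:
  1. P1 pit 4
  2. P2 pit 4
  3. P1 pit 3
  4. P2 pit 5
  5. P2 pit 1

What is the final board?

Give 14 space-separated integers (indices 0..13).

Answer: 8 7 4 0 1 6 2 6 0 6 3 1 1 3

Derivation:
Move 1: P1 pit4 -> P1=[5,5,3,4,0,5](1) P2=[5,6,5,2,4,3](0)
Move 2: P2 pit4 -> P1=[6,6,3,4,0,5](1) P2=[5,6,5,2,0,4](1)
Move 3: P1 pit3 -> P1=[6,6,3,0,1,6](2) P2=[6,6,5,2,0,4](1)
Move 4: P2 pit5 -> P1=[7,7,4,0,1,6](2) P2=[6,6,5,2,0,0](2)
Move 5: P2 pit1 -> P1=[8,7,4,0,1,6](2) P2=[6,0,6,3,1,1](3)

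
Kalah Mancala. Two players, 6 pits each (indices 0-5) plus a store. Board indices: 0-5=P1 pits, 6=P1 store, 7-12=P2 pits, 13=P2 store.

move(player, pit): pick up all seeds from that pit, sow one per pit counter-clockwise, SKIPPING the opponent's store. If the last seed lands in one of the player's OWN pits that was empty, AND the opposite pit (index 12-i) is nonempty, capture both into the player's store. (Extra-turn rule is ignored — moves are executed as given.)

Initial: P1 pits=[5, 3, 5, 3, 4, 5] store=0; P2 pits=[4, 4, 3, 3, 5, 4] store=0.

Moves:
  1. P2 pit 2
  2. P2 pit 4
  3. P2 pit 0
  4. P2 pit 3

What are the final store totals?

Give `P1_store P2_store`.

Move 1: P2 pit2 -> P1=[5,3,5,3,4,5](0) P2=[4,4,0,4,6,5](0)
Move 2: P2 pit4 -> P1=[6,4,6,4,4,5](0) P2=[4,4,0,4,0,6](1)
Move 3: P2 pit0 -> P1=[6,0,6,4,4,5](0) P2=[0,5,1,5,0,6](6)
Move 4: P2 pit3 -> P1=[7,1,6,4,4,5](0) P2=[0,5,1,0,1,7](7)

Answer: 0 7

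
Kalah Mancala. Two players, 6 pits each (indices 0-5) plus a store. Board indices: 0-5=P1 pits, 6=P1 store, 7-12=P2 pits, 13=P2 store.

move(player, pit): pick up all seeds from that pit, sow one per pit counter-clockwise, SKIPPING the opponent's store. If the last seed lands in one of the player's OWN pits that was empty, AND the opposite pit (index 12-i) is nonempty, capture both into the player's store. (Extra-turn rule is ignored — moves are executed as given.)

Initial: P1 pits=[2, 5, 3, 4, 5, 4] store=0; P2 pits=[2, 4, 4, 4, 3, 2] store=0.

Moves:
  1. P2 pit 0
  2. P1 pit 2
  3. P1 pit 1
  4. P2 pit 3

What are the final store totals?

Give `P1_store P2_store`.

Answer: 1 1

Derivation:
Move 1: P2 pit0 -> P1=[2,5,3,4,5,4](0) P2=[0,5,5,4,3,2](0)
Move 2: P1 pit2 -> P1=[2,5,0,5,6,5](0) P2=[0,5,5,4,3,2](0)
Move 3: P1 pit1 -> P1=[2,0,1,6,7,6](1) P2=[0,5,5,4,3,2](0)
Move 4: P2 pit3 -> P1=[3,0,1,6,7,6](1) P2=[0,5,5,0,4,3](1)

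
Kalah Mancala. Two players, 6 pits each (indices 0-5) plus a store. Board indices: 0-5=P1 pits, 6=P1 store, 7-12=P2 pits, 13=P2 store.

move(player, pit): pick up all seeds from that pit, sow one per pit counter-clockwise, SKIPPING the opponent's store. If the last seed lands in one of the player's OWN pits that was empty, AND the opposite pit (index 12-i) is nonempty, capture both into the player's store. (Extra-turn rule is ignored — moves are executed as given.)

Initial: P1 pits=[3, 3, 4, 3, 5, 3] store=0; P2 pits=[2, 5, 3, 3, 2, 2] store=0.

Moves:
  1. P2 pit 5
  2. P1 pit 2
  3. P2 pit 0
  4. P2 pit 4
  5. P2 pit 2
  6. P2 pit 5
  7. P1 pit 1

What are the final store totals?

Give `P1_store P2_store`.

Move 1: P2 pit5 -> P1=[4,3,4,3,5,3](0) P2=[2,5,3,3,2,0](1)
Move 2: P1 pit2 -> P1=[4,3,0,4,6,4](1) P2=[2,5,3,3,2,0](1)
Move 3: P2 pit0 -> P1=[4,3,0,4,6,4](1) P2=[0,6,4,3,2,0](1)
Move 4: P2 pit4 -> P1=[4,3,0,4,6,4](1) P2=[0,6,4,3,0,1](2)
Move 5: P2 pit2 -> P1=[4,3,0,4,6,4](1) P2=[0,6,0,4,1,2](3)
Move 6: P2 pit5 -> P1=[5,3,0,4,6,4](1) P2=[0,6,0,4,1,0](4)
Move 7: P1 pit1 -> P1=[5,0,1,5,7,4](1) P2=[0,6,0,4,1,0](4)

Answer: 1 4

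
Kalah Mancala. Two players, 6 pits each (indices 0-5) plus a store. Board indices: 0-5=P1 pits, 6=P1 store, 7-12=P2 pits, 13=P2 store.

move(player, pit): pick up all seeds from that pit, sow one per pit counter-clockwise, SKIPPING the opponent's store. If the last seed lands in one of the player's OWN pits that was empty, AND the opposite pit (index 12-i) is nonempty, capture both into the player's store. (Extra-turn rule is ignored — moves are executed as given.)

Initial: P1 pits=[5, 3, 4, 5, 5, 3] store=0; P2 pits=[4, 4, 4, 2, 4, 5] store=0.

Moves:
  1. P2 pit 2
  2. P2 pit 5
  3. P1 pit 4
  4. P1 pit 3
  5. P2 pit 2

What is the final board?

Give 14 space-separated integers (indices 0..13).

Move 1: P2 pit2 -> P1=[5,3,4,5,5,3](0) P2=[4,4,0,3,5,6](1)
Move 2: P2 pit5 -> P1=[6,4,5,6,6,3](0) P2=[4,4,0,3,5,0](2)
Move 3: P1 pit4 -> P1=[6,4,5,6,0,4](1) P2=[5,5,1,4,5,0](2)
Move 4: P1 pit3 -> P1=[6,4,5,0,1,5](2) P2=[6,6,2,4,5,0](2)
Move 5: P2 pit2 -> P1=[6,4,5,0,1,5](2) P2=[6,6,0,5,6,0](2)

Answer: 6 4 5 0 1 5 2 6 6 0 5 6 0 2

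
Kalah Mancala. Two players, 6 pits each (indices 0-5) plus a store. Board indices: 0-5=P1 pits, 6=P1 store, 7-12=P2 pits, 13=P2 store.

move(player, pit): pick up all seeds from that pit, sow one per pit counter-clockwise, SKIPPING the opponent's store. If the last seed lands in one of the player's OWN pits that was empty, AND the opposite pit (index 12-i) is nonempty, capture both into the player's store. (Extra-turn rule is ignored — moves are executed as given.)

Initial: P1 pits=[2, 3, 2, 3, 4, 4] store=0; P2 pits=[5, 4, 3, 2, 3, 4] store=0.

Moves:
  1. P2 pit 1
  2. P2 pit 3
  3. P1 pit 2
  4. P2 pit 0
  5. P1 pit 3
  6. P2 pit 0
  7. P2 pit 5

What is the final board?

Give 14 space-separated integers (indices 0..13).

Move 1: P2 pit1 -> P1=[2,3,2,3,4,4](0) P2=[5,0,4,3,4,5](0)
Move 2: P2 pit3 -> P1=[2,3,2,3,4,4](0) P2=[5,0,4,0,5,6](1)
Move 3: P1 pit2 -> P1=[2,3,0,4,5,4](0) P2=[5,0,4,0,5,6](1)
Move 4: P2 pit0 -> P1=[2,3,0,4,5,4](0) P2=[0,1,5,1,6,7](1)
Move 5: P1 pit3 -> P1=[2,3,0,0,6,5](1) P2=[1,1,5,1,6,7](1)
Move 6: P2 pit0 -> P1=[2,3,0,0,6,5](1) P2=[0,2,5,1,6,7](1)
Move 7: P2 pit5 -> P1=[3,4,1,1,7,6](1) P2=[0,2,5,1,6,0](2)

Answer: 3 4 1 1 7 6 1 0 2 5 1 6 0 2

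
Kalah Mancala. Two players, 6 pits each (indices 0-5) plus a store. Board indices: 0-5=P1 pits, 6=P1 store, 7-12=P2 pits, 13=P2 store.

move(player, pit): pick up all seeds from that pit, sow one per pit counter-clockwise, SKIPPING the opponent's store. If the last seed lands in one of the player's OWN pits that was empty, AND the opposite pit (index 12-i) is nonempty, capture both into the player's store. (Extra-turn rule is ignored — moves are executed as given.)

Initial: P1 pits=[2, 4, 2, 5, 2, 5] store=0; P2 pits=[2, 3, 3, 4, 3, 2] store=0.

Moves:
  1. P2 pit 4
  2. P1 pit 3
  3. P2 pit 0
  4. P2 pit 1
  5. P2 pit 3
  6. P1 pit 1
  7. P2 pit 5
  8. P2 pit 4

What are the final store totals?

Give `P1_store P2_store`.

Answer: 2 5

Derivation:
Move 1: P2 pit4 -> P1=[3,4,2,5,2,5](0) P2=[2,3,3,4,0,3](1)
Move 2: P1 pit3 -> P1=[3,4,2,0,3,6](1) P2=[3,4,3,4,0,3](1)
Move 3: P2 pit0 -> P1=[3,4,2,0,3,6](1) P2=[0,5,4,5,0,3](1)
Move 4: P2 pit1 -> P1=[3,4,2,0,3,6](1) P2=[0,0,5,6,1,4](2)
Move 5: P2 pit3 -> P1=[4,5,3,0,3,6](1) P2=[0,0,5,0,2,5](3)
Move 6: P1 pit1 -> P1=[4,0,4,1,4,7](2) P2=[0,0,5,0,2,5](3)
Move 7: P2 pit5 -> P1=[5,1,5,2,4,7](2) P2=[0,0,5,0,2,0](4)
Move 8: P2 pit4 -> P1=[5,1,5,2,4,7](2) P2=[0,0,5,0,0,1](5)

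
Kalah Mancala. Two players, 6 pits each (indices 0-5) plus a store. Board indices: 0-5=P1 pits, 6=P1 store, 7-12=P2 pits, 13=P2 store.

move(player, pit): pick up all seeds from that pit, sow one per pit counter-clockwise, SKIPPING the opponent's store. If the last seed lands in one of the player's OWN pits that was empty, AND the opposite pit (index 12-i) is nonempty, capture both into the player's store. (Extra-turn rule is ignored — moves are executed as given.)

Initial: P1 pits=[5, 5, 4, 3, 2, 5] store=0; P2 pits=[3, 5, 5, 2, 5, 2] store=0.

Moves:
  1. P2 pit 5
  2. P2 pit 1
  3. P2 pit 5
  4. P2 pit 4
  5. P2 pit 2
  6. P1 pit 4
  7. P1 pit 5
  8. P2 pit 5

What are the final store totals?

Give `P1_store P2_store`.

Answer: 2 6

Derivation:
Move 1: P2 pit5 -> P1=[6,5,4,3,2,5](0) P2=[3,5,5,2,5,0](1)
Move 2: P2 pit1 -> P1=[6,5,4,3,2,5](0) P2=[3,0,6,3,6,1](2)
Move 3: P2 pit5 -> P1=[6,5,4,3,2,5](0) P2=[3,0,6,3,6,0](3)
Move 4: P2 pit4 -> P1=[7,6,5,4,2,5](0) P2=[3,0,6,3,0,1](4)
Move 5: P2 pit2 -> P1=[8,7,5,4,2,5](0) P2=[3,0,0,4,1,2](5)
Move 6: P1 pit4 -> P1=[8,7,5,4,0,6](1) P2=[3,0,0,4,1,2](5)
Move 7: P1 pit5 -> P1=[8,7,5,4,0,0](2) P2=[4,1,1,5,2,2](5)
Move 8: P2 pit5 -> P1=[9,7,5,4,0,0](2) P2=[4,1,1,5,2,0](6)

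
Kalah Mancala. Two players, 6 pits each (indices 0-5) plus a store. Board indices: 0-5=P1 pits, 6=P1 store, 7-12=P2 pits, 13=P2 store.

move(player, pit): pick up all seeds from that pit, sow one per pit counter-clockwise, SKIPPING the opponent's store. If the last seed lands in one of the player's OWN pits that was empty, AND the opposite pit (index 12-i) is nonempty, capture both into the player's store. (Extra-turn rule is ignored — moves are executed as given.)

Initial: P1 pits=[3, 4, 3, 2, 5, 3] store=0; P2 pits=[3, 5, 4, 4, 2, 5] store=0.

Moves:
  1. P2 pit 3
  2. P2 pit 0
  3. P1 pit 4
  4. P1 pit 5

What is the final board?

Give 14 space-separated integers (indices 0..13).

Move 1: P2 pit3 -> P1=[4,4,3,2,5,3](0) P2=[3,5,4,0,3,6](1)
Move 2: P2 pit0 -> P1=[4,4,0,2,5,3](0) P2=[0,6,5,0,3,6](5)
Move 3: P1 pit4 -> P1=[4,4,0,2,0,4](1) P2=[1,7,6,0,3,6](5)
Move 4: P1 pit5 -> P1=[4,4,0,2,0,0](2) P2=[2,8,7,0,3,6](5)

Answer: 4 4 0 2 0 0 2 2 8 7 0 3 6 5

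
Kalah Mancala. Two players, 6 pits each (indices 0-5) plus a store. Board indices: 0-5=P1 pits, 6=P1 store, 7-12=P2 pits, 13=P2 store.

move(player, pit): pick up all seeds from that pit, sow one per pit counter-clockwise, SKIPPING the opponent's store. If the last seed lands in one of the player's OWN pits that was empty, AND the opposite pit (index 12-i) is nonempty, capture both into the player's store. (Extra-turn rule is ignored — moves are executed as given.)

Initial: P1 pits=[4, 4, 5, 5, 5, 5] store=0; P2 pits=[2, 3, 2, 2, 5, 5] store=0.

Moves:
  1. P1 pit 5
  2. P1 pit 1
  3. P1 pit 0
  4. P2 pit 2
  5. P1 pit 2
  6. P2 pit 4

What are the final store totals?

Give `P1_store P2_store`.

Move 1: P1 pit5 -> P1=[4,4,5,5,5,0](1) P2=[3,4,3,3,5,5](0)
Move 2: P1 pit1 -> P1=[4,0,6,6,6,0](5) P2=[0,4,3,3,5,5](0)
Move 3: P1 pit0 -> P1=[0,1,7,7,7,0](5) P2=[0,4,3,3,5,5](0)
Move 4: P2 pit2 -> P1=[0,1,7,7,7,0](5) P2=[0,4,0,4,6,6](0)
Move 5: P1 pit2 -> P1=[0,1,0,8,8,1](6) P2=[1,5,1,4,6,6](0)
Move 6: P2 pit4 -> P1=[1,2,1,9,8,1](6) P2=[1,5,1,4,0,7](1)

Answer: 6 1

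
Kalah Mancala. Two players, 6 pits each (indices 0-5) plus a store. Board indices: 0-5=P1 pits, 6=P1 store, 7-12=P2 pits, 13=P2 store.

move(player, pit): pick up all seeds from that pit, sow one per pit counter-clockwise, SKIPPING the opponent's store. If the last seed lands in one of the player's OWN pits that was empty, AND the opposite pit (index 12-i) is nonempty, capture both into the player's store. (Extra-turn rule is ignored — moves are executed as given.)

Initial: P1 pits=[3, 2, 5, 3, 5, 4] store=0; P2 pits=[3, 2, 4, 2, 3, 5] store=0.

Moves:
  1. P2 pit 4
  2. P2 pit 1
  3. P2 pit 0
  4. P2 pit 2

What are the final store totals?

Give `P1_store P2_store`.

Move 1: P2 pit4 -> P1=[4,2,5,3,5,4](0) P2=[3,2,4,2,0,6](1)
Move 2: P2 pit1 -> P1=[4,2,5,3,5,4](0) P2=[3,0,5,3,0,6](1)
Move 3: P2 pit0 -> P1=[4,2,5,3,5,4](0) P2=[0,1,6,4,0,6](1)
Move 4: P2 pit2 -> P1=[5,3,5,3,5,4](0) P2=[0,1,0,5,1,7](2)

Answer: 0 2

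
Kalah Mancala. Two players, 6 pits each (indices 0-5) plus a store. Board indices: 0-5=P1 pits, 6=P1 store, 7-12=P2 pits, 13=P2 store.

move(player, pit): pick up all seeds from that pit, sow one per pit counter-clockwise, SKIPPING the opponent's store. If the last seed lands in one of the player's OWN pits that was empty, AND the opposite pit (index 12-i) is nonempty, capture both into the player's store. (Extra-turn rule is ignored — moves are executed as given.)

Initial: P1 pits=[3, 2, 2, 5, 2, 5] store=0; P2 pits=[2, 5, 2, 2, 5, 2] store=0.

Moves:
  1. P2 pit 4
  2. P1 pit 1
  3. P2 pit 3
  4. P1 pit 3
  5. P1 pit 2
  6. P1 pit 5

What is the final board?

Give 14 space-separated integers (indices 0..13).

Answer: 4 0 0 1 5 0 3 4 7 4 1 2 5 1

Derivation:
Move 1: P2 pit4 -> P1=[4,3,3,5,2,5](0) P2=[2,5,2,2,0,3](1)
Move 2: P1 pit1 -> P1=[4,0,4,6,3,5](0) P2=[2,5,2,2,0,3](1)
Move 3: P2 pit3 -> P1=[4,0,4,6,3,5](0) P2=[2,5,2,0,1,4](1)
Move 4: P1 pit3 -> P1=[4,0,4,0,4,6](1) P2=[3,6,3,0,1,4](1)
Move 5: P1 pit2 -> P1=[4,0,0,1,5,7](2) P2=[3,6,3,0,1,4](1)
Move 6: P1 pit5 -> P1=[4,0,0,1,5,0](3) P2=[4,7,4,1,2,5](1)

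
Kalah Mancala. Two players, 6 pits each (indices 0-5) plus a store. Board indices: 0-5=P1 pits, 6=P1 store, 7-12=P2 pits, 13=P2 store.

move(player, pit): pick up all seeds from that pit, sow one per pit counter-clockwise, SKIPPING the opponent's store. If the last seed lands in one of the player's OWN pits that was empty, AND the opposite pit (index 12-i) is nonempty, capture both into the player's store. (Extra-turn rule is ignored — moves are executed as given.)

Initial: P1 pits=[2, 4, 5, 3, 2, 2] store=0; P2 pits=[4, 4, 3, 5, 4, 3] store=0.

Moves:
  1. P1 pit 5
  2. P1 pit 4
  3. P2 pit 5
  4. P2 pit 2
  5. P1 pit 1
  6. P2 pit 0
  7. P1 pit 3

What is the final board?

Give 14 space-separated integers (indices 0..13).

Move 1: P1 pit5 -> P1=[2,4,5,3,2,0](1) P2=[5,4,3,5,4,3](0)
Move 2: P1 pit4 -> P1=[2,4,5,3,0,1](2) P2=[5,4,3,5,4,3](0)
Move 3: P2 pit5 -> P1=[3,5,5,3,0,1](2) P2=[5,4,3,5,4,0](1)
Move 4: P2 pit2 -> P1=[0,5,5,3,0,1](2) P2=[5,4,0,6,5,0](5)
Move 5: P1 pit1 -> P1=[0,0,6,4,1,2](3) P2=[5,4,0,6,5,0](5)
Move 6: P2 pit0 -> P1=[0,0,6,4,1,2](3) P2=[0,5,1,7,6,1](5)
Move 7: P1 pit3 -> P1=[0,0,6,0,2,3](4) P2=[1,5,1,7,6,1](5)

Answer: 0 0 6 0 2 3 4 1 5 1 7 6 1 5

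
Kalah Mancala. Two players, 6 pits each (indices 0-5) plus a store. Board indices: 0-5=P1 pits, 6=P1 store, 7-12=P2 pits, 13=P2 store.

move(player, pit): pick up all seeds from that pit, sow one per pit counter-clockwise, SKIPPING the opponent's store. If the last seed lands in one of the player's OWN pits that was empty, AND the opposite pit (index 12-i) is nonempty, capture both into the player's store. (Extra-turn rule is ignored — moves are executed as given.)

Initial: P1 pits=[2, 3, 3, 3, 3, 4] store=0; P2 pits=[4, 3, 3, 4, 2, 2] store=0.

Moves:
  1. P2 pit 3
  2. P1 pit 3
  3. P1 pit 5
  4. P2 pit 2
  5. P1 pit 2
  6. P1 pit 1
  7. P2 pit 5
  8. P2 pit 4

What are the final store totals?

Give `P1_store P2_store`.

Answer: 8 4

Derivation:
Move 1: P2 pit3 -> P1=[3,3,3,3,3,4](0) P2=[4,3,3,0,3,3](1)
Move 2: P1 pit3 -> P1=[3,3,3,0,4,5](1) P2=[4,3,3,0,3,3](1)
Move 3: P1 pit5 -> P1=[3,3,3,0,4,0](2) P2=[5,4,4,1,3,3](1)
Move 4: P2 pit2 -> P1=[3,3,3,0,4,0](2) P2=[5,4,0,2,4,4](2)
Move 5: P1 pit2 -> P1=[3,3,0,1,5,0](8) P2=[0,4,0,2,4,4](2)
Move 6: P1 pit1 -> P1=[3,0,1,2,6,0](8) P2=[0,4,0,2,4,4](2)
Move 7: P2 pit5 -> P1=[4,1,2,2,6,0](8) P2=[0,4,0,2,4,0](3)
Move 8: P2 pit4 -> P1=[5,2,2,2,6,0](8) P2=[0,4,0,2,0,1](4)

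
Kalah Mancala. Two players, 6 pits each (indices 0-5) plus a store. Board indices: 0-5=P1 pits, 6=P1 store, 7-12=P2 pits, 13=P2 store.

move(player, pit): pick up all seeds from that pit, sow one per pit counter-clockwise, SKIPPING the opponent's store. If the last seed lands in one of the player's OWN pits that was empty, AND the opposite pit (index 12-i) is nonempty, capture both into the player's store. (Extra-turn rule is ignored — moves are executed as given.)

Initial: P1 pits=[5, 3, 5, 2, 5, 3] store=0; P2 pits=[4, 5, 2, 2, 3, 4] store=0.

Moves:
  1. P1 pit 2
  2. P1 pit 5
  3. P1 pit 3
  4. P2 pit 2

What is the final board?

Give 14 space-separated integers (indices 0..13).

Move 1: P1 pit2 -> P1=[5,3,0,3,6,4](1) P2=[5,5,2,2,3,4](0)
Move 2: P1 pit5 -> P1=[5,3,0,3,6,0](2) P2=[6,6,3,2,3,4](0)
Move 3: P1 pit3 -> P1=[5,3,0,0,7,1](3) P2=[6,6,3,2,3,4](0)
Move 4: P2 pit2 -> P1=[5,3,0,0,7,1](3) P2=[6,6,0,3,4,5](0)

Answer: 5 3 0 0 7 1 3 6 6 0 3 4 5 0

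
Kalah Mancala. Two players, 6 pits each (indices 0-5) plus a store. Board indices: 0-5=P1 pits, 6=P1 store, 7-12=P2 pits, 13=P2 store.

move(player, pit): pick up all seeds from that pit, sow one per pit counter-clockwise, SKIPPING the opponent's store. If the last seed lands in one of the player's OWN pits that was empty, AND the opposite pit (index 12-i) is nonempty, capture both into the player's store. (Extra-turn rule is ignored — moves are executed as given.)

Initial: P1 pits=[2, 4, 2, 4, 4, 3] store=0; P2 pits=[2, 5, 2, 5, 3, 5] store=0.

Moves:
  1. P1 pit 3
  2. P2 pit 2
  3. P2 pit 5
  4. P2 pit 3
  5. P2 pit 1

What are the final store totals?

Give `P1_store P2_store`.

Answer: 1 3

Derivation:
Move 1: P1 pit3 -> P1=[2,4,2,0,5,4](1) P2=[3,5,2,5,3,5](0)
Move 2: P2 pit2 -> P1=[2,4,2,0,5,4](1) P2=[3,5,0,6,4,5](0)
Move 3: P2 pit5 -> P1=[3,5,3,1,5,4](1) P2=[3,5,0,6,4,0](1)
Move 4: P2 pit3 -> P1=[4,6,4,1,5,4](1) P2=[3,5,0,0,5,1](2)
Move 5: P2 pit1 -> P1=[4,6,4,1,5,4](1) P2=[3,0,1,1,6,2](3)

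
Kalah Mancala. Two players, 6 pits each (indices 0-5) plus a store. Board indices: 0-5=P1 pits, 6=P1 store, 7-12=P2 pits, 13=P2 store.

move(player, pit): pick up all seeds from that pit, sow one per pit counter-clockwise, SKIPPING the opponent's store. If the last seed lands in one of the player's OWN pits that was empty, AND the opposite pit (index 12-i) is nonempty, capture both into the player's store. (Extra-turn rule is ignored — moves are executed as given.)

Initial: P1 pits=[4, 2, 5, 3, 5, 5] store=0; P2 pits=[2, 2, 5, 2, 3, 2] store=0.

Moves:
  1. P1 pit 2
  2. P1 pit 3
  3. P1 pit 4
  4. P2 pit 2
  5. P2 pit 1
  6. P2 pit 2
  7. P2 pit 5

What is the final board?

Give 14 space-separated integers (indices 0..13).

Answer: 6 4 0 0 0 8 3 5 0 0 6 6 0 2

Derivation:
Move 1: P1 pit2 -> P1=[4,2,0,4,6,6](1) P2=[3,2,5,2,3,2](0)
Move 2: P1 pit3 -> P1=[4,2,0,0,7,7](2) P2=[4,2,5,2,3,2](0)
Move 3: P1 pit4 -> P1=[4,2,0,0,0,8](3) P2=[5,3,6,3,4,2](0)
Move 4: P2 pit2 -> P1=[5,3,0,0,0,8](3) P2=[5,3,0,4,5,3](1)
Move 5: P2 pit1 -> P1=[5,3,0,0,0,8](3) P2=[5,0,1,5,6,3](1)
Move 6: P2 pit2 -> P1=[5,3,0,0,0,8](3) P2=[5,0,0,6,6,3](1)
Move 7: P2 pit5 -> P1=[6,4,0,0,0,8](3) P2=[5,0,0,6,6,0](2)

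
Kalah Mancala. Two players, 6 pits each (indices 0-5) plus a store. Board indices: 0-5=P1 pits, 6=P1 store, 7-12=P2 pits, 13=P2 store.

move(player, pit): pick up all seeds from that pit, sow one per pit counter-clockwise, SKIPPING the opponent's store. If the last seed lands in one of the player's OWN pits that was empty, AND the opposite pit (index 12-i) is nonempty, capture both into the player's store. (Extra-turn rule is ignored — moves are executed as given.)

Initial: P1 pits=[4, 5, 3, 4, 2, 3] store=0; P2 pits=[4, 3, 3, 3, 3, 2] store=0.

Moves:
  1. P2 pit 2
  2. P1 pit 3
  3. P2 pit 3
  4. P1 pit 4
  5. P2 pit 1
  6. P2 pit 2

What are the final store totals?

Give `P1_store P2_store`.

Move 1: P2 pit2 -> P1=[4,5,3,4,2,3](0) P2=[4,3,0,4,4,3](0)
Move 2: P1 pit3 -> P1=[4,5,3,0,3,4](1) P2=[5,3,0,4,4,3](0)
Move 3: P2 pit3 -> P1=[5,5,3,0,3,4](1) P2=[5,3,0,0,5,4](1)
Move 4: P1 pit4 -> P1=[5,5,3,0,0,5](2) P2=[6,3,0,0,5,4](1)
Move 5: P2 pit1 -> P1=[5,5,3,0,0,5](2) P2=[6,0,1,1,6,4](1)
Move 6: P2 pit2 -> P1=[5,5,3,0,0,5](2) P2=[6,0,0,2,6,4](1)

Answer: 2 1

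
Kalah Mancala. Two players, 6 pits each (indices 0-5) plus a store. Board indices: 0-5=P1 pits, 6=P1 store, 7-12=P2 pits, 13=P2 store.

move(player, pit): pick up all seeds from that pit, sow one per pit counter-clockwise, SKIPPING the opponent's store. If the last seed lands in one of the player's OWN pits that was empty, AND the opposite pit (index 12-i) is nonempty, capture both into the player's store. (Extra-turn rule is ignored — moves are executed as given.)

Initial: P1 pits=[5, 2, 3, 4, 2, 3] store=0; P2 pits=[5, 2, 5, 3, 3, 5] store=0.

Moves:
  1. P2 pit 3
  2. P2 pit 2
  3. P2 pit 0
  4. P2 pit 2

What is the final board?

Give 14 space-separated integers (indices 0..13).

Move 1: P2 pit3 -> P1=[5,2,3,4,2,3](0) P2=[5,2,5,0,4,6](1)
Move 2: P2 pit2 -> P1=[6,2,3,4,2,3](0) P2=[5,2,0,1,5,7](2)
Move 3: P2 pit0 -> P1=[6,2,3,4,2,3](0) P2=[0,3,1,2,6,8](2)
Move 4: P2 pit2 -> P1=[6,2,3,4,2,3](0) P2=[0,3,0,3,6,8](2)

Answer: 6 2 3 4 2 3 0 0 3 0 3 6 8 2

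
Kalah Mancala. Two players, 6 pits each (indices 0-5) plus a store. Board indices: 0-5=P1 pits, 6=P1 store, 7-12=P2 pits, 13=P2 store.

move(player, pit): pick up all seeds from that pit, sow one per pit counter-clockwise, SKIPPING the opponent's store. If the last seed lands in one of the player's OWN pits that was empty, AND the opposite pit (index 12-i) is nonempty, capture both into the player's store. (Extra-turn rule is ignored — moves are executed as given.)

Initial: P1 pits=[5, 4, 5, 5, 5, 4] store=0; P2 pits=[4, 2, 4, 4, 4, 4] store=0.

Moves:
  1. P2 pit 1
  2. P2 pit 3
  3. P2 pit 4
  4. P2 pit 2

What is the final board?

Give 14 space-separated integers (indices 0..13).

Move 1: P2 pit1 -> P1=[5,4,5,5,5,4](0) P2=[4,0,5,5,4,4](0)
Move 2: P2 pit3 -> P1=[6,5,5,5,5,4](0) P2=[4,0,5,0,5,5](1)
Move 3: P2 pit4 -> P1=[7,6,6,5,5,4](0) P2=[4,0,5,0,0,6](2)
Move 4: P2 pit2 -> P1=[8,6,6,5,5,4](0) P2=[4,0,0,1,1,7](3)

Answer: 8 6 6 5 5 4 0 4 0 0 1 1 7 3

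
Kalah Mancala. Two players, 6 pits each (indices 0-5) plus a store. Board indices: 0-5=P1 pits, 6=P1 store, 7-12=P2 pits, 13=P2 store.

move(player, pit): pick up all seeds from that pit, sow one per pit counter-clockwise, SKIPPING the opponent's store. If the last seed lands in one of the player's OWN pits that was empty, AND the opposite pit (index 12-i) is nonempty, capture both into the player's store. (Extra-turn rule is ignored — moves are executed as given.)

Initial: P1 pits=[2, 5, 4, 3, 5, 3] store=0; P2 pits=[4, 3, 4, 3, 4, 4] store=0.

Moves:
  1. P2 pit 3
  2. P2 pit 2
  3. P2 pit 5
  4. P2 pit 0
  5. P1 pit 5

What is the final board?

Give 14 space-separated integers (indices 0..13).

Move 1: P2 pit3 -> P1=[2,5,4,3,5,3](0) P2=[4,3,4,0,5,5](1)
Move 2: P2 pit2 -> P1=[2,5,4,3,5,3](0) P2=[4,3,0,1,6,6](2)
Move 3: P2 pit5 -> P1=[3,6,5,4,6,3](0) P2=[4,3,0,1,6,0](3)
Move 4: P2 pit0 -> P1=[3,6,5,4,6,3](0) P2=[0,4,1,2,7,0](3)
Move 5: P1 pit5 -> P1=[3,6,5,4,6,0](1) P2=[1,5,1,2,7,0](3)

Answer: 3 6 5 4 6 0 1 1 5 1 2 7 0 3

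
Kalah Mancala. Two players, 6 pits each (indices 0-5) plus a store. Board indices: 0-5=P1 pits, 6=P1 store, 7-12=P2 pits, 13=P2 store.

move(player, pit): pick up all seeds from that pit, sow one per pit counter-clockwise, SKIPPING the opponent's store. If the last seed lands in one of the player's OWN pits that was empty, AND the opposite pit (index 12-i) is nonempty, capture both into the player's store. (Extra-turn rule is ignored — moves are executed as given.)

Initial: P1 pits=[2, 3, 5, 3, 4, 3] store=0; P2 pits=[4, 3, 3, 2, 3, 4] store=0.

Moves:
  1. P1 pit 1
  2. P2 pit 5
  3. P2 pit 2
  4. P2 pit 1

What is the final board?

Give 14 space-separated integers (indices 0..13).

Move 1: P1 pit1 -> P1=[2,0,6,4,5,3](0) P2=[4,3,3,2,3,4](0)
Move 2: P2 pit5 -> P1=[3,1,7,4,5,3](0) P2=[4,3,3,2,3,0](1)
Move 3: P2 pit2 -> P1=[0,1,7,4,5,3](0) P2=[4,3,0,3,4,0](5)
Move 4: P2 pit1 -> P1=[0,1,7,4,5,3](0) P2=[4,0,1,4,5,0](5)

Answer: 0 1 7 4 5 3 0 4 0 1 4 5 0 5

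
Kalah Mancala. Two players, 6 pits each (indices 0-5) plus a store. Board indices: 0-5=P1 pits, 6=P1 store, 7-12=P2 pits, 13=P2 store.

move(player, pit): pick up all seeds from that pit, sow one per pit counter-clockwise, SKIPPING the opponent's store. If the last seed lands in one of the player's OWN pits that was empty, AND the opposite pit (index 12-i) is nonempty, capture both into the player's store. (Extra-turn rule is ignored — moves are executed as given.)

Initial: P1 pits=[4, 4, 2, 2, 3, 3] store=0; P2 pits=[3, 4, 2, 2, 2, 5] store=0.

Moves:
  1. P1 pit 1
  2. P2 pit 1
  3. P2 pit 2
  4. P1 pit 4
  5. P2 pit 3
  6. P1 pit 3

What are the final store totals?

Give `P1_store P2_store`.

Answer: 2 1

Derivation:
Move 1: P1 pit1 -> P1=[4,0,3,3,4,4](0) P2=[3,4,2,2,2,5](0)
Move 2: P2 pit1 -> P1=[4,0,3,3,4,4](0) P2=[3,0,3,3,3,6](0)
Move 3: P2 pit2 -> P1=[4,0,3,3,4,4](0) P2=[3,0,0,4,4,7](0)
Move 4: P1 pit4 -> P1=[4,0,3,3,0,5](1) P2=[4,1,0,4,4,7](0)
Move 5: P2 pit3 -> P1=[5,0,3,3,0,5](1) P2=[4,1,0,0,5,8](1)
Move 6: P1 pit3 -> P1=[5,0,3,0,1,6](2) P2=[4,1,0,0,5,8](1)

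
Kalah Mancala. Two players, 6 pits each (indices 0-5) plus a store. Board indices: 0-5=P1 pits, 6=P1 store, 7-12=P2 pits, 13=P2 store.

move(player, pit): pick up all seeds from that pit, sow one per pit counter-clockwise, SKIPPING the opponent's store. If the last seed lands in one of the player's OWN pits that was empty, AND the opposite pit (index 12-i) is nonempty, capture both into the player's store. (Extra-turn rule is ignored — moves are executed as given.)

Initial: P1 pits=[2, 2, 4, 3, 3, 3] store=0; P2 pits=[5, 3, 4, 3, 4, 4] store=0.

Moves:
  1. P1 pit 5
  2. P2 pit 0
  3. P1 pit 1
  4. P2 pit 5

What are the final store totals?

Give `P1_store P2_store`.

Move 1: P1 pit5 -> P1=[2,2,4,3,3,0](1) P2=[6,4,4,3,4,4](0)
Move 2: P2 pit0 -> P1=[2,2,4,3,3,0](1) P2=[0,5,5,4,5,5](1)
Move 3: P1 pit1 -> P1=[2,0,5,4,3,0](1) P2=[0,5,5,4,5,5](1)
Move 4: P2 pit5 -> P1=[3,1,6,5,3,0](1) P2=[0,5,5,4,5,0](2)

Answer: 1 2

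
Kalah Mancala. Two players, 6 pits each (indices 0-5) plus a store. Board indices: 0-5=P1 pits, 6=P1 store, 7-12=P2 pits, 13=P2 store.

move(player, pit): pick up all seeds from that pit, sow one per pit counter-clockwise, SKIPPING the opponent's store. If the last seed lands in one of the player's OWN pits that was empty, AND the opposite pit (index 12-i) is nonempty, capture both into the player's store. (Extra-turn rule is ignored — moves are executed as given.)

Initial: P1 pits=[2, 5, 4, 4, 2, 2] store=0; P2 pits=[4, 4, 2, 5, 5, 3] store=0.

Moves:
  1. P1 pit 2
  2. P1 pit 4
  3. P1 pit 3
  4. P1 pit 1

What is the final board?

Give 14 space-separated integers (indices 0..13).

Answer: 2 0 1 1 2 6 4 6 5 2 5 5 3 0

Derivation:
Move 1: P1 pit2 -> P1=[2,5,0,5,3,3](1) P2=[4,4,2,5,5,3](0)
Move 2: P1 pit4 -> P1=[2,5,0,5,0,4](2) P2=[5,4,2,5,5,3](0)
Move 3: P1 pit3 -> P1=[2,5,0,0,1,5](3) P2=[6,5,2,5,5,3](0)
Move 4: P1 pit1 -> P1=[2,0,1,1,2,6](4) P2=[6,5,2,5,5,3](0)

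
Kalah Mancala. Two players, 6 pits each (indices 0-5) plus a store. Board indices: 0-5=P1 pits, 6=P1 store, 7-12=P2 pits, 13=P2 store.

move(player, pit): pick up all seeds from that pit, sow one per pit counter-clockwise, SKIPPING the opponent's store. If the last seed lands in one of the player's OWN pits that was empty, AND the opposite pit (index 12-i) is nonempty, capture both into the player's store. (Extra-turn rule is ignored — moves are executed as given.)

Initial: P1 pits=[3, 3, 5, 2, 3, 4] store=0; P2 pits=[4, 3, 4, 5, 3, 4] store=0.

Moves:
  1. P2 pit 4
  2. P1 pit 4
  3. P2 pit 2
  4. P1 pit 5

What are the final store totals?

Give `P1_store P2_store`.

Answer: 2 2

Derivation:
Move 1: P2 pit4 -> P1=[4,3,5,2,3,4](0) P2=[4,3,4,5,0,5](1)
Move 2: P1 pit4 -> P1=[4,3,5,2,0,5](1) P2=[5,3,4,5,0,5](1)
Move 3: P2 pit2 -> P1=[4,3,5,2,0,5](1) P2=[5,3,0,6,1,6](2)
Move 4: P1 pit5 -> P1=[4,3,5,2,0,0](2) P2=[6,4,1,7,1,6](2)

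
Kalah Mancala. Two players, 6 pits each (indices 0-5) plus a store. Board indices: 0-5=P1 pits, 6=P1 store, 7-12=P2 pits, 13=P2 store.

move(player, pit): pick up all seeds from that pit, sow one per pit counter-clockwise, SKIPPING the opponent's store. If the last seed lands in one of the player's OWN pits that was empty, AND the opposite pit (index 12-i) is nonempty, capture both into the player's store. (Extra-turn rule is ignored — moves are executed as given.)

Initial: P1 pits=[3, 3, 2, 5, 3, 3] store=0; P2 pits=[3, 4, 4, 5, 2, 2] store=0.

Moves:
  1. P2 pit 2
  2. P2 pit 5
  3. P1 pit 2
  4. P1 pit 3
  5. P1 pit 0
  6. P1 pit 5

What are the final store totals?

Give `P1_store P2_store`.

Answer: 2 2

Derivation:
Move 1: P2 pit2 -> P1=[3,3,2,5,3,3](0) P2=[3,4,0,6,3,3](1)
Move 2: P2 pit5 -> P1=[4,4,2,5,3,3](0) P2=[3,4,0,6,3,0](2)
Move 3: P1 pit2 -> P1=[4,4,0,6,4,3](0) P2=[3,4,0,6,3,0](2)
Move 4: P1 pit3 -> P1=[4,4,0,0,5,4](1) P2=[4,5,1,6,3,0](2)
Move 5: P1 pit0 -> P1=[0,5,1,1,6,4](1) P2=[4,5,1,6,3,0](2)
Move 6: P1 pit5 -> P1=[0,5,1,1,6,0](2) P2=[5,6,2,6,3,0](2)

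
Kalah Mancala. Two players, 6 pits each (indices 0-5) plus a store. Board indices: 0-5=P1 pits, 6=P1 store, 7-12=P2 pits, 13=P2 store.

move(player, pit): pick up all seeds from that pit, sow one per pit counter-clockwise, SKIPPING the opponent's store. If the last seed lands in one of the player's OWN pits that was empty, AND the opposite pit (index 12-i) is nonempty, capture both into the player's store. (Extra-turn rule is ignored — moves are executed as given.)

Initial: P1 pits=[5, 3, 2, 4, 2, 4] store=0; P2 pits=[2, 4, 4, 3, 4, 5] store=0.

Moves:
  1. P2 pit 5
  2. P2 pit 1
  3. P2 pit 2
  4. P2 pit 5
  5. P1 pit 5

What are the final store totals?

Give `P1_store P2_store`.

Move 1: P2 pit5 -> P1=[6,4,3,5,2,4](0) P2=[2,4,4,3,4,0](1)
Move 2: P2 pit1 -> P1=[0,4,3,5,2,4](0) P2=[2,0,5,4,5,0](8)
Move 3: P2 pit2 -> P1=[1,4,3,5,2,4](0) P2=[2,0,0,5,6,1](9)
Move 4: P2 pit5 -> P1=[1,4,3,5,2,4](0) P2=[2,0,0,5,6,0](10)
Move 5: P1 pit5 -> P1=[1,4,3,5,2,0](1) P2=[3,1,1,5,6,0](10)

Answer: 1 10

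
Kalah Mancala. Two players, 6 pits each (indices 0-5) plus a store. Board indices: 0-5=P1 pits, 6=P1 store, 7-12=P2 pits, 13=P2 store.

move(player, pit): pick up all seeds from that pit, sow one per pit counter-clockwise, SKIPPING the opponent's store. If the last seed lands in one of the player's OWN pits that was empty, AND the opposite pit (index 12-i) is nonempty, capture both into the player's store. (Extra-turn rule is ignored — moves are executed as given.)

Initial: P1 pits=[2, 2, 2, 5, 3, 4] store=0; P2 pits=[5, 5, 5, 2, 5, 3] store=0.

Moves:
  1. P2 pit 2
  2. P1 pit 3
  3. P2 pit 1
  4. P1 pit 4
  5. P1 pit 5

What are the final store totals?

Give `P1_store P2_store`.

Answer: 3 2

Derivation:
Move 1: P2 pit2 -> P1=[3,2,2,5,3,4](0) P2=[5,5,0,3,6,4](1)
Move 2: P1 pit3 -> P1=[3,2,2,0,4,5](1) P2=[6,6,0,3,6,4](1)
Move 3: P2 pit1 -> P1=[4,2,2,0,4,5](1) P2=[6,0,1,4,7,5](2)
Move 4: P1 pit4 -> P1=[4,2,2,0,0,6](2) P2=[7,1,1,4,7,5](2)
Move 5: P1 pit5 -> P1=[4,2,2,0,0,0](3) P2=[8,2,2,5,8,5](2)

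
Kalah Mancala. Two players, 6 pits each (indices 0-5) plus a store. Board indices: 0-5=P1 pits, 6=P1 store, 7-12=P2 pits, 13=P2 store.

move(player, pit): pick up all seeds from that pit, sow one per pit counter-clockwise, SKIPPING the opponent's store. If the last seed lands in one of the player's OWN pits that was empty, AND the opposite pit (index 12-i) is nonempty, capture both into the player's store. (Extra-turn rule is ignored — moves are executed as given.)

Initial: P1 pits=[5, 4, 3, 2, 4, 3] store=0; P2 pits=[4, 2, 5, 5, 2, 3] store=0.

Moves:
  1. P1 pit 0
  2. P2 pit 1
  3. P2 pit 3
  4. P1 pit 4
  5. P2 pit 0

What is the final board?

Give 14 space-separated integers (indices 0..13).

Move 1: P1 pit0 -> P1=[0,5,4,3,5,4](0) P2=[4,2,5,5,2,3](0)
Move 2: P2 pit1 -> P1=[0,5,4,3,5,4](0) P2=[4,0,6,6,2,3](0)
Move 3: P2 pit3 -> P1=[1,6,5,3,5,4](0) P2=[4,0,6,0,3,4](1)
Move 4: P1 pit4 -> P1=[1,6,5,3,0,5](1) P2=[5,1,7,0,3,4](1)
Move 5: P2 pit0 -> P1=[1,6,5,3,0,5](1) P2=[0,2,8,1,4,5](1)

Answer: 1 6 5 3 0 5 1 0 2 8 1 4 5 1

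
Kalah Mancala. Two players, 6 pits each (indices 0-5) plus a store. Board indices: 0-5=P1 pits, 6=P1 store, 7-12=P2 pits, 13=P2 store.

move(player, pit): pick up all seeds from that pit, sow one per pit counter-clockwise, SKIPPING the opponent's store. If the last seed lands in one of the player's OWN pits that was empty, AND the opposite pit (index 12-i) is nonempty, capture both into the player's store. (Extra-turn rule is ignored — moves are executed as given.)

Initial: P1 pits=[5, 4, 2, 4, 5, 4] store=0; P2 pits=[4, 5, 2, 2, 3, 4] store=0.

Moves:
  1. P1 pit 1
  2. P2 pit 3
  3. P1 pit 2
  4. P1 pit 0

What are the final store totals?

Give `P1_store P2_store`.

Move 1: P1 pit1 -> P1=[5,0,3,5,6,5](0) P2=[4,5,2,2,3,4](0)
Move 2: P2 pit3 -> P1=[5,0,3,5,6,5](0) P2=[4,5,2,0,4,5](0)
Move 3: P1 pit2 -> P1=[5,0,0,6,7,6](0) P2=[4,5,2,0,4,5](0)
Move 4: P1 pit0 -> P1=[0,1,1,7,8,7](0) P2=[4,5,2,0,4,5](0)

Answer: 0 0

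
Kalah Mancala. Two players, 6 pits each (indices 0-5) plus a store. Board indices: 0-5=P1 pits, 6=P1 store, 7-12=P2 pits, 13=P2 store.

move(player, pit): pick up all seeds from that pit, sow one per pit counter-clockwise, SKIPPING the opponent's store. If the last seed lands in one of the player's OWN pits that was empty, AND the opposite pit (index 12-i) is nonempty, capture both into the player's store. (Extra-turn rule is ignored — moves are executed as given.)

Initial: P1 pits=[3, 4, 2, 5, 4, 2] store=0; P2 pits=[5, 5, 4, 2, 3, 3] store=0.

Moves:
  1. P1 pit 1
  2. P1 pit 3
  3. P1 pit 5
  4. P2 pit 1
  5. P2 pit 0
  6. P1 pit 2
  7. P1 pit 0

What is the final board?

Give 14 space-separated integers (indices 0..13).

Answer: 0 2 1 2 8 2 2 0 1 8 4 5 5 2

Derivation:
Move 1: P1 pit1 -> P1=[3,0,3,6,5,3](0) P2=[5,5,4,2,3,3](0)
Move 2: P1 pit3 -> P1=[3,0,3,0,6,4](1) P2=[6,6,5,2,3,3](0)
Move 3: P1 pit5 -> P1=[3,0,3,0,6,0](2) P2=[7,7,6,2,3,3](0)
Move 4: P2 pit1 -> P1=[4,1,3,0,6,0](2) P2=[7,0,7,3,4,4](1)
Move 5: P2 pit0 -> P1=[5,1,3,0,6,0](2) P2=[0,1,8,4,5,5](2)
Move 6: P1 pit2 -> P1=[5,1,0,1,7,1](2) P2=[0,1,8,4,5,5](2)
Move 7: P1 pit0 -> P1=[0,2,1,2,8,2](2) P2=[0,1,8,4,5,5](2)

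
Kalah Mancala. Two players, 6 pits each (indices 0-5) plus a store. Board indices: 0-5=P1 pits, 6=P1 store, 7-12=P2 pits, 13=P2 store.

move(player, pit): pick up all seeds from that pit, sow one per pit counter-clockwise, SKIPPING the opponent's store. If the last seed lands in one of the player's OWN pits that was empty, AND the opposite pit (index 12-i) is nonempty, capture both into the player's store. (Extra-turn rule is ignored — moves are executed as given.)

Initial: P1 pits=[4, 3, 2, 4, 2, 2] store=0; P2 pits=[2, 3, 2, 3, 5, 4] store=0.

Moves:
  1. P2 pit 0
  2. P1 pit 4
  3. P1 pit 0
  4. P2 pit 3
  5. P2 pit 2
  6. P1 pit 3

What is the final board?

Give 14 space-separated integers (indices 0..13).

Answer: 0 4 3 0 1 4 7 1 1 0 1 7 6 1

Derivation:
Move 1: P2 pit0 -> P1=[4,3,2,4,2,2](0) P2=[0,4,3,3,5,4](0)
Move 2: P1 pit4 -> P1=[4,3,2,4,0,3](1) P2=[0,4,3,3,5,4](0)
Move 3: P1 pit0 -> P1=[0,4,3,5,0,3](6) P2=[0,0,3,3,5,4](0)
Move 4: P2 pit3 -> P1=[0,4,3,5,0,3](6) P2=[0,0,3,0,6,5](1)
Move 5: P2 pit2 -> P1=[0,4,3,5,0,3](6) P2=[0,0,0,1,7,6](1)
Move 6: P1 pit3 -> P1=[0,4,3,0,1,4](7) P2=[1,1,0,1,7,6](1)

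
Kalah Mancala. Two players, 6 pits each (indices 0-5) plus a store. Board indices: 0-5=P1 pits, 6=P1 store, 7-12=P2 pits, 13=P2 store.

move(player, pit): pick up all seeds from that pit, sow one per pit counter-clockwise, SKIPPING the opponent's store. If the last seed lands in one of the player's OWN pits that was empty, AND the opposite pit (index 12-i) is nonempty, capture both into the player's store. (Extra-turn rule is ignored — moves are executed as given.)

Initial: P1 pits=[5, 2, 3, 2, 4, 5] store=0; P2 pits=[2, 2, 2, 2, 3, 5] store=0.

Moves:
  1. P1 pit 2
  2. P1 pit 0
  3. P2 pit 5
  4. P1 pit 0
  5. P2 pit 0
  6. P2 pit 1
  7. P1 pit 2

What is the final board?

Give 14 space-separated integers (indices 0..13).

Answer: 0 5 0 6 7 7 0 0 0 4 3 4 0 1

Derivation:
Move 1: P1 pit2 -> P1=[5,2,0,3,5,6](0) P2=[2,2,2,2,3,5](0)
Move 2: P1 pit0 -> P1=[0,3,1,4,6,7](0) P2=[2,2,2,2,3,5](0)
Move 3: P2 pit5 -> P1=[1,4,2,5,6,7](0) P2=[2,2,2,2,3,0](1)
Move 4: P1 pit0 -> P1=[0,5,2,5,6,7](0) P2=[2,2,2,2,3,0](1)
Move 5: P2 pit0 -> P1=[0,5,2,5,6,7](0) P2=[0,3,3,2,3,0](1)
Move 6: P2 pit1 -> P1=[0,5,2,5,6,7](0) P2=[0,0,4,3,4,0](1)
Move 7: P1 pit2 -> P1=[0,5,0,6,7,7](0) P2=[0,0,4,3,4,0](1)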